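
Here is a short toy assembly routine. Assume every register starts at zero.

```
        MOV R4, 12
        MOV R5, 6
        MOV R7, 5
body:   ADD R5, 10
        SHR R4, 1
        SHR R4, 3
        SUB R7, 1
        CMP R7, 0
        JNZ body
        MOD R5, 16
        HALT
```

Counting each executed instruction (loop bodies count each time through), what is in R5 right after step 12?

26

R4=12
R5=6
R7=5
R5=6+10=16
R4=12>>1=6
R4=6>>3=0
R7=5-1=4
CMP R7, 0  (cmp 4,0)
JNZ body: taken
R5=16+10=26
R4=0>>1=0
R4=0>>3=0
After step 12: R5 = 26.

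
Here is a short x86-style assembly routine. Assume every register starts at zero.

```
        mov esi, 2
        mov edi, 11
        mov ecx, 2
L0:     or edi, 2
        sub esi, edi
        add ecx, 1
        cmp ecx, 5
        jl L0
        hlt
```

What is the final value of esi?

-31

mov esi, 2 → esi=2
mov edi, 11 → edi=11
mov ecx, 2 → ecx=2
or edi, 2 → edi=11|2=11
sub esi, edi → esi=2-11=-9
add ecx, 1 → ecx=2+1=3
cmp ecx, 5  (cmp 3,5)
jl L0: taken
or edi, 2 → edi=11|2=11
sub esi, edi → esi=(-9)-11=-20
add ecx, 1 → ecx=3+1=4
cmp ecx, 5  (cmp 4,5)
jl L0: taken
or edi, 2 → edi=11|2=11
sub esi, edi → esi=(-20)-11=-31
add ecx, 1 → ecx=4+1=5
cmp ecx, 5  (cmp 5,5)
jl L0: not taken
halt.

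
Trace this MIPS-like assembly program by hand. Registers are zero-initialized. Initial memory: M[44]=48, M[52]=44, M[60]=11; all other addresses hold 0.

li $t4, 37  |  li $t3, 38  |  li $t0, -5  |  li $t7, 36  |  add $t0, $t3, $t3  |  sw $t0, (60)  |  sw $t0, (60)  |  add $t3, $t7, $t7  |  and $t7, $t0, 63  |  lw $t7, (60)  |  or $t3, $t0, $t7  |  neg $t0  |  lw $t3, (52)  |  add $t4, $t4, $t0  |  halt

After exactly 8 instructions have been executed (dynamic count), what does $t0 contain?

76

after li $t4, 37: $t4=37
after li $t3, 38: $t3=38
after li $t0, -5: $t0=-5
after li $t7, 36: $t7=36
after add $t0, $t3, $t3: $t0=38+38=76
sw $t0, (60) → M[60]=76
sw $t0, (60) → M[60]=76
after add $t3, $t7, $t7: $t3=36+36=72
After step 8: $t0 = 76.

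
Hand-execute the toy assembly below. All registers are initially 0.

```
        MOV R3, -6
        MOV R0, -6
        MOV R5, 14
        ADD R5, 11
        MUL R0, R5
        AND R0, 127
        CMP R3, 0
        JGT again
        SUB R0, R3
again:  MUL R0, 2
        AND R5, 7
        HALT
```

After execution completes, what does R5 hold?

after MOV R3, -6: R3=-6
after MOV R0, -6: R0=-6
after MOV R5, 14: R5=14
after ADD R5, 11: R5=14+11=25
after MUL R0, R5: R0=(-6)*25=-150
after AND R0, 127: R0=(-150)&127=106
CMP R3, 0  (cmp -6,0)
JGT again: not taken
after SUB R0, R3: R0=106-(-6)=112
after MUL R0, 2: R0=112*2=224
after AND R5, 7: R5=25&7=1
halt.

1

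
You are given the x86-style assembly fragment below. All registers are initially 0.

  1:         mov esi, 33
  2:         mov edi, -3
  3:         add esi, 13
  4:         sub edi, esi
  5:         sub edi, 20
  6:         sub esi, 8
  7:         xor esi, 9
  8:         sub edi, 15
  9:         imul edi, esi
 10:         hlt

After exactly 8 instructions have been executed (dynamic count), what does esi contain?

after mov esi, 33: esi=33
after mov edi, -3: edi=-3
after add esi, 13: esi=33+13=46
after sub edi, esi: edi=(-3)-46=-49
after sub edi, 20: edi=(-49)-20=-69
after sub esi, 8: esi=46-8=38
after xor esi, 9: esi=38^9=47
after sub edi, 15: edi=(-69)-15=-84
After step 8: esi = 47.

47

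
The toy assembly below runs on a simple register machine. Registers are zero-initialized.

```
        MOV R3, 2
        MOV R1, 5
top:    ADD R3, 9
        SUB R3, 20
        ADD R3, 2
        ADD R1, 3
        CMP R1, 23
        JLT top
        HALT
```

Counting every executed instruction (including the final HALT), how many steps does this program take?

39

after MOV R3, 2: R3=2
after MOV R1, 5: R1=5
after ADD R3, 9: R3=2+9=11
after SUB R3, 20: R3=11-20=-9
after ADD R3, 2: R3=(-9)+2=-7
after ADD R1, 3: R1=5+3=8
CMP R1, 23  (cmp 8,23)
JLT top: taken
after ADD R3, 9: R3=(-7)+9=2
after SUB R3, 20: R3=2-20=-18
after ADD R3, 2: R3=(-18)+2=-16
after ADD R1, 3: R1=8+3=11
CMP R1, 23  (cmp 11,23)
JLT top: taken
after ADD R3, 9: R3=(-16)+9=-7
after SUB R3, 20: R3=(-7)-20=-27
after ADD R3, 2: R3=(-27)+2=-25
after ADD R1, 3: R1=11+3=14
CMP R1, 23  (cmp 14,23)
JLT top: taken
after ADD R3, 9: R3=(-25)+9=-16
after SUB R3, 20: R3=(-16)-20=-36
after ADD R3, 2: R3=(-36)+2=-34
after ADD R1, 3: R1=14+3=17
CMP R1, 23  (cmp 17,23)
JLT top: taken
after ADD R3, 9: R3=(-34)+9=-25
after SUB R3, 20: R3=(-25)-20=-45
after ADD R3, 2: R3=(-45)+2=-43
after ADD R1, 3: R1=17+3=20
CMP R1, 23  (cmp 20,23)
JLT top: taken
after ADD R3, 9: R3=(-43)+9=-34
after SUB R3, 20: R3=(-34)-20=-54
after ADD R3, 2: R3=(-54)+2=-52
after ADD R1, 3: R1=20+3=23
CMP R1, 23  (cmp 23,23)
JLT top: not taken
halt.
Total executed instructions: 39.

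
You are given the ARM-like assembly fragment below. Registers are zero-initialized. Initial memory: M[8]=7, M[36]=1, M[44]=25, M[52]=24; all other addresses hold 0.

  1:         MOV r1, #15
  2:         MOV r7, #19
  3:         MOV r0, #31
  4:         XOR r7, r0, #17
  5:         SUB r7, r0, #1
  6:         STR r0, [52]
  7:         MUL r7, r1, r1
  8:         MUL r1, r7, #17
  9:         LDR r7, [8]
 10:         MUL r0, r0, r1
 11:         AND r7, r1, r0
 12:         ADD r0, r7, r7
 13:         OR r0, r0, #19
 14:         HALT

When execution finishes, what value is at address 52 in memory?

r1=15
r7=19
r0=31
r7=31^17=14
r7=31-1=30
STR r0, [52] → M[52]=31
r7=15*15=225
r1=225*17=3825
r7=M[8]=7
r0=31*3825=118575
r7=3825&118575=3617
r0=3617+3617=7234
r0=7234|19=7251
halt.

31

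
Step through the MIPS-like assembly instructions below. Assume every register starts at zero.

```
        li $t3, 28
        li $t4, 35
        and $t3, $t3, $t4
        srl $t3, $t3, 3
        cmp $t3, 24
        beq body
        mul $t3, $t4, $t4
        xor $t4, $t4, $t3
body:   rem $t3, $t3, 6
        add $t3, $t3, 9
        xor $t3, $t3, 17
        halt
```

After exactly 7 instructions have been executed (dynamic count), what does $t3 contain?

1225

after li $t3, 28: $t3=28
after li $t4, 35: $t4=35
after and $t3, $t3, $t4: $t3=28&35=0
after srl $t3, $t3, 3: $t3=0>>3=0
cmp $t3, 24  (cmp 0,24)
beq body: not taken
after mul $t3, $t4, $t4: $t3=35*35=1225
After step 7: $t3 = 1225.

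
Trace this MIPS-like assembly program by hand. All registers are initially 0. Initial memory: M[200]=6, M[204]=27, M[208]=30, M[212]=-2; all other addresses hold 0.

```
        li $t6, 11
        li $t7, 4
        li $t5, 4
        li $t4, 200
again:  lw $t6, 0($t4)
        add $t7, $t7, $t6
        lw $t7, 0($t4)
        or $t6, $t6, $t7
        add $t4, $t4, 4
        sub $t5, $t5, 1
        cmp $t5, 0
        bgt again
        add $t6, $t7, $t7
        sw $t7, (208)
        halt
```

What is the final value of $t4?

li $t6, 11 → $t6=11
li $t7, 4 → $t7=4
li $t5, 4 → $t5=4
li $t4, 200 → $t4=200
lw $t6, 0($t4) → $t6=M[200]=6
add $t7, $t7, $t6 → $t7=4+6=10
lw $t7, 0($t4) → $t7=M[200]=6
or $t6, $t6, $t7 → $t6=6|6=6
add $t4, $t4, 4 → $t4=200+4=204
sub $t5, $t5, 1 → $t5=4-1=3
cmp $t5, 0  (cmp 3,0)
bgt again: taken
lw $t6, 0($t4) → $t6=M[204]=27
add $t7, $t7, $t6 → $t7=6+27=33
lw $t7, 0($t4) → $t7=M[204]=27
or $t6, $t6, $t7 → $t6=27|27=27
add $t4, $t4, 4 → $t4=204+4=208
sub $t5, $t5, 1 → $t5=3-1=2
cmp $t5, 0  (cmp 2,0)
bgt again: taken
lw $t6, 0($t4) → $t6=M[208]=30
add $t7, $t7, $t6 → $t7=27+30=57
lw $t7, 0($t4) → $t7=M[208]=30
or $t6, $t6, $t7 → $t6=30|30=30
add $t4, $t4, 4 → $t4=208+4=212
sub $t5, $t5, 1 → $t5=2-1=1
cmp $t5, 0  (cmp 1,0)
bgt again: taken
lw $t6, 0($t4) → $t6=M[212]=-2
add $t7, $t7, $t6 → $t7=30+(-2)=28
lw $t7, 0($t4) → $t7=M[212]=-2
or $t6, $t6, $t7 → $t6=(-2)|(-2)=-2
add $t4, $t4, 4 → $t4=212+4=216
sub $t5, $t5, 1 → $t5=1-1=0
cmp $t5, 0  (cmp 0,0)
bgt again: not taken
add $t6, $t7, $t7 → $t6=(-2)+(-2)=-4
sw $t7, (208) → M[208]=-2
halt.

216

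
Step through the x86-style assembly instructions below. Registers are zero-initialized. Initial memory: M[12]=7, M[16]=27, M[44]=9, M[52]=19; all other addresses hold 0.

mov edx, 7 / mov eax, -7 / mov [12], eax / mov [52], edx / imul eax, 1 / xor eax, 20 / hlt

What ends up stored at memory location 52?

after mov edx, 7: edx=7
after mov eax, -7: eax=-7
mov [12], eax → M[12]=-7
mov [52], edx → M[52]=7
after imul eax, 1: eax=(-7)*1=-7
after xor eax, 20: eax=(-7)^20=-19
halt.

7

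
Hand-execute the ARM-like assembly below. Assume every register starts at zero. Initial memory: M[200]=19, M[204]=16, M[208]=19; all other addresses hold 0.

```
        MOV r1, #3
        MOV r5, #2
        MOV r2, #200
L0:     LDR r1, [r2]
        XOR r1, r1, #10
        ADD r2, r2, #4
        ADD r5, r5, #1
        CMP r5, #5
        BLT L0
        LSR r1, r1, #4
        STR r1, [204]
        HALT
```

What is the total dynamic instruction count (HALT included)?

MOV r1, #3 → r1=3
MOV r5, #2 → r5=2
MOV r2, #200 → r2=200
LDR r1, [r2] → r1=M[200]=19
XOR r1, r1, #10 → r1=19^10=25
ADD r2, r2, #4 → r2=200+4=204
ADD r5, r5, #1 → r5=2+1=3
CMP r5, #5  (cmp 3,5)
BLT L0: taken
LDR r1, [r2] → r1=M[204]=16
XOR r1, r1, #10 → r1=16^10=26
ADD r2, r2, #4 → r2=204+4=208
ADD r5, r5, #1 → r5=3+1=4
CMP r5, #5  (cmp 4,5)
BLT L0: taken
LDR r1, [r2] → r1=M[208]=19
XOR r1, r1, #10 → r1=19^10=25
ADD r2, r2, #4 → r2=208+4=212
ADD r5, r5, #1 → r5=4+1=5
CMP r5, #5  (cmp 5,5)
BLT L0: not taken
LSR r1, r1, #4 → r1=25>>4=1
STR r1, [204] → M[204]=1
halt.
Total executed instructions: 24.

24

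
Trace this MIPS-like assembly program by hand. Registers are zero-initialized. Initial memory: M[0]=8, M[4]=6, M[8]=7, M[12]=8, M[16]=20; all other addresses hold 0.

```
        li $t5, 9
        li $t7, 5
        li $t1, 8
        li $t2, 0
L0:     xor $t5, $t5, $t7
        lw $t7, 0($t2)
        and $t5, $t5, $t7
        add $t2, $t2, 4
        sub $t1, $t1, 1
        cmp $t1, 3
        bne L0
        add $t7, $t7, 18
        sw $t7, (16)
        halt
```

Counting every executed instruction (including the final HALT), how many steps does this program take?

42

after li $t5, 9: $t5=9
after li $t7, 5: $t7=5
after li $t1, 8: $t1=8
after li $t2, 0: $t2=0
after xor $t5, $t5, $t7: $t5=9^5=12
after lw $t7, 0($t2): $t7=M[0]=8
after and $t5, $t5, $t7: $t5=12&8=8
after add $t2, $t2, 4: $t2=0+4=4
after sub $t1, $t1, 1: $t1=8-1=7
cmp $t1, 3  (cmp 7,3)
bne L0: taken
after xor $t5, $t5, $t7: $t5=8^8=0
after lw $t7, 0($t2): $t7=M[4]=6
after and $t5, $t5, $t7: $t5=0&6=0
after add $t2, $t2, 4: $t2=4+4=8
after sub $t1, $t1, 1: $t1=7-1=6
cmp $t1, 3  (cmp 6,3)
bne L0: taken
after xor $t5, $t5, $t7: $t5=0^6=6
after lw $t7, 0($t2): $t7=M[8]=7
after and $t5, $t5, $t7: $t5=6&7=6
after add $t2, $t2, 4: $t2=8+4=12
after sub $t1, $t1, 1: $t1=6-1=5
cmp $t1, 3  (cmp 5,3)
bne L0: taken
after xor $t5, $t5, $t7: $t5=6^7=1
after lw $t7, 0($t2): $t7=M[12]=8
after and $t5, $t5, $t7: $t5=1&8=0
after add $t2, $t2, 4: $t2=12+4=16
after sub $t1, $t1, 1: $t1=5-1=4
cmp $t1, 3  (cmp 4,3)
bne L0: taken
after xor $t5, $t5, $t7: $t5=0^8=8
after lw $t7, 0($t2): $t7=M[16]=20
after and $t5, $t5, $t7: $t5=8&20=0
after add $t2, $t2, 4: $t2=16+4=20
after sub $t1, $t1, 1: $t1=4-1=3
cmp $t1, 3  (cmp 3,3)
bne L0: not taken
after add $t7, $t7, 18: $t7=20+18=38
sw $t7, (16) → M[16]=38
halt.
Total executed instructions: 42.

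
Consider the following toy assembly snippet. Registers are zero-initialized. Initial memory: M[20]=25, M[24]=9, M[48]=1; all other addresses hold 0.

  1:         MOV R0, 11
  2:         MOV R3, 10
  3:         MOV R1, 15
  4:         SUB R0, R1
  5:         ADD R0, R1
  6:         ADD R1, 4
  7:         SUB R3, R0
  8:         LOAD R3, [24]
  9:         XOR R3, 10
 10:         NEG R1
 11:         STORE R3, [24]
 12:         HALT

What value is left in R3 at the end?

3

after MOV R0, 11: R0=11
after MOV R3, 10: R3=10
after MOV R1, 15: R1=15
after SUB R0, R1: R0=11-15=-4
after ADD R0, R1: R0=(-4)+15=11
after ADD R1, 4: R1=15+4=19
after SUB R3, R0: R3=10-11=-1
after LOAD R3, [24]: R3=M[24]=9
after XOR R3, 10: R3=9^10=3
after NEG R1: R1=-(19)=-19
STORE R3, [24] → M[24]=3
halt.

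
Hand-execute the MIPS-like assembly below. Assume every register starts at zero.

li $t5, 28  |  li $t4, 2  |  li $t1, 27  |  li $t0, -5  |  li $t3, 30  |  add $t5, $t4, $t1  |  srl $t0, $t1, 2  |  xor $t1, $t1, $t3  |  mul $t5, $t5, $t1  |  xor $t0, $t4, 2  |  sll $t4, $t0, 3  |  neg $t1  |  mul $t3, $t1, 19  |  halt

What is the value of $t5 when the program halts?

after li $t5, 28: $t5=28
after li $t4, 2: $t4=2
after li $t1, 27: $t1=27
after li $t0, -5: $t0=-5
after li $t3, 30: $t3=30
after add $t5, $t4, $t1: $t5=2+27=29
after srl $t0, $t1, 2: $t0=27>>2=6
after xor $t1, $t1, $t3: $t1=27^30=5
after mul $t5, $t5, $t1: $t5=29*5=145
after xor $t0, $t4, 2: $t0=2^2=0
after sll $t4, $t0, 3: $t4=0<<3=0
after neg $t1: $t1=-(5)=-5
after mul $t3, $t1, 19: $t3=(-5)*19=-95
halt.

145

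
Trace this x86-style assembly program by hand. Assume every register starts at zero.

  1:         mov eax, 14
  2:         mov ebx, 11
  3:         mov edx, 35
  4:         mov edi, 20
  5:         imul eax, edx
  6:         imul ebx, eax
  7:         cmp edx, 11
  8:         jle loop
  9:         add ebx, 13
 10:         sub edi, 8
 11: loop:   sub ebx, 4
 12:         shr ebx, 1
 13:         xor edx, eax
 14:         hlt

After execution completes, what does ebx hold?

mov eax, 14 → eax=14
mov ebx, 11 → ebx=11
mov edx, 35 → edx=35
mov edi, 20 → edi=20
imul eax, edx → eax=14*35=490
imul ebx, eax → ebx=11*490=5390
cmp edx, 11  (cmp 35,11)
jle loop: not taken
add ebx, 13 → ebx=5390+13=5403
sub edi, 8 → edi=20-8=12
sub ebx, 4 → ebx=5403-4=5399
shr ebx, 1 → ebx=5399>>1=2699
xor edx, eax → edx=35^490=457
halt.

2699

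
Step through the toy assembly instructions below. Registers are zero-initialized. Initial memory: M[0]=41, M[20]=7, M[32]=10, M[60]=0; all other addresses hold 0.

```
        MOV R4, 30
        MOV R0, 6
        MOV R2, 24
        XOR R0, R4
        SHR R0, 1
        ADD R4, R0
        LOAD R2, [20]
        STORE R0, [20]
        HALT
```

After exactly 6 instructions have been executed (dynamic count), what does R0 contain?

12

MOV R4, 30 → R4=30
MOV R0, 6 → R0=6
MOV R2, 24 → R2=24
XOR R0, R4 → R0=6^30=24
SHR R0, 1 → R0=24>>1=12
ADD R4, R0 → R4=30+12=42
After step 6: R0 = 12.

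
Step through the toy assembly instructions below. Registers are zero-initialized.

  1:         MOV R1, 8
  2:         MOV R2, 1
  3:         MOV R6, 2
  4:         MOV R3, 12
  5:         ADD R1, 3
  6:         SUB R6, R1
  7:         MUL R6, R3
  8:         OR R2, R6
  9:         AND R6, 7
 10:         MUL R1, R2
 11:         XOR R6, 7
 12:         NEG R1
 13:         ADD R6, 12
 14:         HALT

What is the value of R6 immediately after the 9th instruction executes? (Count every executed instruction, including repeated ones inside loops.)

4

R1=8
R2=1
R6=2
R3=12
R1=8+3=11
R6=2-11=-9
R6=(-9)*12=-108
R2=1|(-108)=-107
R6=(-108)&7=4
After step 9: R6 = 4.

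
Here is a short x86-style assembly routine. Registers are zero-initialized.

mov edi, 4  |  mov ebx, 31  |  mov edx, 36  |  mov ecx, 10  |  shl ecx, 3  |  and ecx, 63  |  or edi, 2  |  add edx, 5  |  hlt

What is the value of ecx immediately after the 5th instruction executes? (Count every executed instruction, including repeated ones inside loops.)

80

mov edi, 4 → edi=4
mov ebx, 31 → ebx=31
mov edx, 36 → edx=36
mov ecx, 10 → ecx=10
shl ecx, 3 → ecx=10<<3=80
After step 5: ecx = 80.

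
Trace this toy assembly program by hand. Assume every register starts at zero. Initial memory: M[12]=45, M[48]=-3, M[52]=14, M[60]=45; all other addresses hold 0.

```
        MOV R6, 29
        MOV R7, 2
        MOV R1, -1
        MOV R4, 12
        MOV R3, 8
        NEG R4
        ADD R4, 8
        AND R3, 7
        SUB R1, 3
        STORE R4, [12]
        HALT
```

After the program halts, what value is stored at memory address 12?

-4

MOV R6, 29 → R6=29
MOV R7, 2 → R7=2
MOV R1, -1 → R1=-1
MOV R4, 12 → R4=12
MOV R3, 8 → R3=8
NEG R4 → R4=-(12)=-12
ADD R4, 8 → R4=(-12)+8=-4
AND R3, 7 → R3=8&7=0
SUB R1, 3 → R1=(-1)-3=-4
STORE R4, [12] → M[12]=-4
halt.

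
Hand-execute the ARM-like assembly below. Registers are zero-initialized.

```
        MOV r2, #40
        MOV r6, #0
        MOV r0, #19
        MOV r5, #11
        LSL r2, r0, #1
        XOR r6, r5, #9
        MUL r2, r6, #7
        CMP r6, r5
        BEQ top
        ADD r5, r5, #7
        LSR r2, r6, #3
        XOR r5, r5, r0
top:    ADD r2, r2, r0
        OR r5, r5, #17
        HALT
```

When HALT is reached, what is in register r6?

MOV r2, #40 → r2=40
MOV r6, #0 → r6=0
MOV r0, #19 → r0=19
MOV r5, #11 → r5=11
LSL r2, r0, #1 → r2=19<<1=38
XOR r6, r5, #9 → r6=11^9=2
MUL r2, r6, #7 → r2=2*7=14
CMP r6, r5  (cmp 2,11)
BEQ top: not taken
ADD r5, r5, #7 → r5=11+7=18
LSR r2, r6, #3 → r2=2>>3=0
XOR r5, r5, r0 → r5=18^19=1
ADD r2, r2, r0 → r2=0+19=19
OR r5, r5, #17 → r5=1|17=17
halt.

2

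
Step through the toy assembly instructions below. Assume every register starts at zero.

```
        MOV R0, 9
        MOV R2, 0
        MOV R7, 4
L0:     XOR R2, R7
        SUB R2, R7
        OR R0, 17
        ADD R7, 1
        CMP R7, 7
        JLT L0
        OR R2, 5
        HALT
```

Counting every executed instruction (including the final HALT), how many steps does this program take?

23

R0=9
R2=0
R7=4
R2=0^4=4
R2=4-4=0
R0=9|17=25
R7=4+1=5
CMP R7, 7  (cmp 5,7)
JLT L0: taken
R2=0^5=5
R2=5-5=0
R0=25|17=25
R7=5+1=6
CMP R7, 7  (cmp 6,7)
JLT L0: taken
R2=0^6=6
R2=6-6=0
R0=25|17=25
R7=6+1=7
CMP R7, 7  (cmp 7,7)
JLT L0: not taken
R2=0|5=5
halt.
Total executed instructions: 23.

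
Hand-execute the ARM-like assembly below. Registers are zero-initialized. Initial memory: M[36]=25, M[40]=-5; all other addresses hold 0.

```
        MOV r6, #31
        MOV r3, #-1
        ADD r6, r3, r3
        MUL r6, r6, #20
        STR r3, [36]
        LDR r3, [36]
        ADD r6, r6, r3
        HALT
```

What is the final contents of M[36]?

-1

MOV r6, #31 → r6=31
MOV r3, #-1 → r3=-1
ADD r6, r3, r3 → r6=(-1)+(-1)=-2
MUL r6, r6, #20 → r6=(-2)*20=-40
STR r3, [36] → M[36]=-1
LDR r3, [36] → r3=M[36]=-1
ADD r6, r6, r3 → r6=(-40)+(-1)=-41
halt.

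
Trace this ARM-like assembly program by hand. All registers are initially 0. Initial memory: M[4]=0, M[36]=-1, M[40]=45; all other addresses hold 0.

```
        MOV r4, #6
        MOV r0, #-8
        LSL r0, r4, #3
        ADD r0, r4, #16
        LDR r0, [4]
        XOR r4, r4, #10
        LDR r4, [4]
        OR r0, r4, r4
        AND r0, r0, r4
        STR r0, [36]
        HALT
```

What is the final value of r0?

0

r4=6
r0=-8
r0=6<<3=48
r0=6+16=22
r0=M[4]=0
r4=6^10=12
r4=M[4]=0
r0=0|0=0
r0=0&0=0
STR r0, [36] → M[36]=0
halt.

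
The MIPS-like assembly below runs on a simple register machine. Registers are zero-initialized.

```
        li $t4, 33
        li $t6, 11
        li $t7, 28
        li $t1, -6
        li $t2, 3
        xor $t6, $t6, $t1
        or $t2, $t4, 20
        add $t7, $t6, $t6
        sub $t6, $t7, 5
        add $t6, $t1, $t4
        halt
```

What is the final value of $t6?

after li $t4, 33: $t4=33
after li $t6, 11: $t6=11
after li $t7, 28: $t7=28
after li $t1, -6: $t1=-6
after li $t2, 3: $t2=3
after xor $t6, $t6, $t1: $t6=11^(-6)=-15
after or $t2, $t4, 20: $t2=33|20=53
after add $t7, $t6, $t6: $t7=(-15)+(-15)=-30
after sub $t6, $t7, 5: $t6=(-30)-5=-35
after add $t6, $t1, $t4: $t6=(-6)+33=27
halt.

27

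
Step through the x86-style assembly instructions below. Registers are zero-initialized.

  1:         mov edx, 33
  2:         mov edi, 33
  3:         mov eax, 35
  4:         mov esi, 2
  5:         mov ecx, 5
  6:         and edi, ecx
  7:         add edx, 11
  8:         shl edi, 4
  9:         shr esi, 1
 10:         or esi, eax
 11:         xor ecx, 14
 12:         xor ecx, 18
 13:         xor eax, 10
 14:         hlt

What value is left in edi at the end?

16

mov edx, 33 → edx=33
mov edi, 33 → edi=33
mov eax, 35 → eax=35
mov esi, 2 → esi=2
mov ecx, 5 → ecx=5
and edi, ecx → edi=33&5=1
add edx, 11 → edx=33+11=44
shl edi, 4 → edi=1<<4=16
shr esi, 1 → esi=2>>1=1
or esi, eax → esi=1|35=35
xor ecx, 14 → ecx=5^14=11
xor ecx, 18 → ecx=11^18=25
xor eax, 10 → eax=35^10=41
halt.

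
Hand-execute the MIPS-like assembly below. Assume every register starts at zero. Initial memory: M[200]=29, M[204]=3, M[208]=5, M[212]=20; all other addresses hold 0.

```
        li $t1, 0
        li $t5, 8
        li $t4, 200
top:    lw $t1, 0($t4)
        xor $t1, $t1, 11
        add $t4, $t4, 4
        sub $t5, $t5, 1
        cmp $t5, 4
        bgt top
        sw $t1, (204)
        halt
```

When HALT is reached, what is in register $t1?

after li $t1, 0: $t1=0
after li $t5, 8: $t5=8
after li $t4, 200: $t4=200
after lw $t1, 0($t4): $t1=M[200]=29
after xor $t1, $t1, 11: $t1=29^11=22
after add $t4, $t4, 4: $t4=200+4=204
after sub $t5, $t5, 1: $t5=8-1=7
cmp $t5, 4  (cmp 7,4)
bgt top: taken
after lw $t1, 0($t4): $t1=M[204]=3
after xor $t1, $t1, 11: $t1=3^11=8
after add $t4, $t4, 4: $t4=204+4=208
after sub $t5, $t5, 1: $t5=7-1=6
cmp $t5, 4  (cmp 6,4)
bgt top: taken
after lw $t1, 0($t4): $t1=M[208]=5
after xor $t1, $t1, 11: $t1=5^11=14
after add $t4, $t4, 4: $t4=208+4=212
after sub $t5, $t5, 1: $t5=6-1=5
cmp $t5, 4  (cmp 5,4)
bgt top: taken
after lw $t1, 0($t4): $t1=M[212]=20
after xor $t1, $t1, 11: $t1=20^11=31
after add $t4, $t4, 4: $t4=212+4=216
after sub $t5, $t5, 1: $t5=5-1=4
cmp $t5, 4  (cmp 4,4)
bgt top: not taken
sw $t1, (204) → M[204]=31
halt.

31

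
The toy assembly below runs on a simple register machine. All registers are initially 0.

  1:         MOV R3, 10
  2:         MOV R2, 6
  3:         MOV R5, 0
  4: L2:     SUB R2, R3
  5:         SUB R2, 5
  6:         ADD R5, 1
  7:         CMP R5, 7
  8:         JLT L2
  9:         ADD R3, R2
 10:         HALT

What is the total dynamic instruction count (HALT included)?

MOV R3, 10 → R3=10
MOV R2, 6 → R2=6
MOV R5, 0 → R5=0
SUB R2, R3 → R2=6-10=-4
SUB R2, 5 → R2=(-4)-5=-9
ADD R5, 1 → R5=0+1=1
CMP R5, 7  (cmp 1,7)
JLT L2: taken
SUB R2, R3 → R2=(-9)-10=-19
SUB R2, 5 → R2=(-19)-5=-24
ADD R5, 1 → R5=1+1=2
CMP R5, 7  (cmp 2,7)
JLT L2: taken
SUB R2, R3 → R2=(-24)-10=-34
SUB R2, 5 → R2=(-34)-5=-39
ADD R5, 1 → R5=2+1=3
CMP R5, 7  (cmp 3,7)
JLT L2: taken
SUB R2, R3 → R2=(-39)-10=-49
SUB R2, 5 → R2=(-49)-5=-54
ADD R5, 1 → R5=3+1=4
CMP R5, 7  (cmp 4,7)
JLT L2: taken
SUB R2, R3 → R2=(-54)-10=-64
SUB R2, 5 → R2=(-64)-5=-69
ADD R5, 1 → R5=4+1=5
CMP R5, 7  (cmp 5,7)
JLT L2: taken
SUB R2, R3 → R2=(-69)-10=-79
SUB R2, 5 → R2=(-79)-5=-84
ADD R5, 1 → R5=5+1=6
CMP R5, 7  (cmp 6,7)
JLT L2: taken
SUB R2, R3 → R2=(-84)-10=-94
SUB R2, 5 → R2=(-94)-5=-99
ADD R5, 1 → R5=6+1=7
CMP R5, 7  (cmp 7,7)
JLT L2: not taken
ADD R3, R2 → R3=10+(-99)=-89
halt.
Total executed instructions: 40.

40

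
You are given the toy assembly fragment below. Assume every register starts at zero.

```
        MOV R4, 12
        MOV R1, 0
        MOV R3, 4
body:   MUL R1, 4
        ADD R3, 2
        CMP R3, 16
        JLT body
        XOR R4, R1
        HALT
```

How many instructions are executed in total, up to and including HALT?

R4=12
R1=0
R3=4
R1=0*4=0
R3=4+2=6
CMP R3, 16  (cmp 6,16)
JLT body: taken
R1=0*4=0
R3=6+2=8
CMP R3, 16  (cmp 8,16)
JLT body: taken
R1=0*4=0
R3=8+2=10
CMP R3, 16  (cmp 10,16)
JLT body: taken
R1=0*4=0
R3=10+2=12
CMP R3, 16  (cmp 12,16)
JLT body: taken
R1=0*4=0
R3=12+2=14
CMP R3, 16  (cmp 14,16)
JLT body: taken
R1=0*4=0
R3=14+2=16
CMP R3, 16  (cmp 16,16)
JLT body: not taken
R4=12^0=12
halt.
Total executed instructions: 29.

29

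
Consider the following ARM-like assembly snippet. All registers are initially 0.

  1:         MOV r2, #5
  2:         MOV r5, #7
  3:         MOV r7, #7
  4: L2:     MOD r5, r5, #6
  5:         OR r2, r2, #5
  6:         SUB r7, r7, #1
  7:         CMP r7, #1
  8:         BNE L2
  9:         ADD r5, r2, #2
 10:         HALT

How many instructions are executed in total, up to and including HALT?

MOV r2, #5 → r2=5
MOV r5, #7 → r5=7
MOV r7, #7 → r7=7
MOD r5, r5, #6 → r5=7%6=1
OR r2, r2, #5 → r2=5|5=5
SUB r7, r7, #1 → r7=7-1=6
CMP r7, #1  (cmp 6,1)
BNE L2: taken
MOD r5, r5, #6 → r5=1%6=1
OR r2, r2, #5 → r2=5|5=5
SUB r7, r7, #1 → r7=6-1=5
CMP r7, #1  (cmp 5,1)
BNE L2: taken
MOD r5, r5, #6 → r5=1%6=1
OR r2, r2, #5 → r2=5|5=5
SUB r7, r7, #1 → r7=5-1=4
CMP r7, #1  (cmp 4,1)
BNE L2: taken
MOD r5, r5, #6 → r5=1%6=1
OR r2, r2, #5 → r2=5|5=5
SUB r7, r7, #1 → r7=4-1=3
CMP r7, #1  (cmp 3,1)
BNE L2: taken
MOD r5, r5, #6 → r5=1%6=1
OR r2, r2, #5 → r2=5|5=5
SUB r7, r7, #1 → r7=3-1=2
CMP r7, #1  (cmp 2,1)
BNE L2: taken
MOD r5, r5, #6 → r5=1%6=1
OR r2, r2, #5 → r2=5|5=5
SUB r7, r7, #1 → r7=2-1=1
CMP r7, #1  (cmp 1,1)
BNE L2: not taken
ADD r5, r2, #2 → r5=5+2=7
halt.
Total executed instructions: 35.

35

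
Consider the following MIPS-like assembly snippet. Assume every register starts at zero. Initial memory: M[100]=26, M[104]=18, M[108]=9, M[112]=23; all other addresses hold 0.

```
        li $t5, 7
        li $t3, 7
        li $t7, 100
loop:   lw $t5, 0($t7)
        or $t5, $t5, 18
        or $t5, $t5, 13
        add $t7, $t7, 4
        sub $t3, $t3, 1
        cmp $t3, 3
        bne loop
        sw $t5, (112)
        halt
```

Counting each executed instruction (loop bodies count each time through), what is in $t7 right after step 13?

104

li $t5, 7 → $t5=7
li $t3, 7 → $t3=7
li $t7, 100 → $t7=100
lw $t5, 0($t7) → $t5=M[100]=26
or $t5, $t5, 18 → $t5=26|18=26
or $t5, $t5, 13 → $t5=26|13=31
add $t7, $t7, 4 → $t7=100+4=104
sub $t3, $t3, 1 → $t3=7-1=6
cmp $t3, 3  (cmp 6,3)
bne loop: taken
lw $t5, 0($t7) → $t5=M[104]=18
or $t5, $t5, 18 → $t5=18|18=18
or $t5, $t5, 13 → $t5=18|13=31
After step 13: $t7 = 104.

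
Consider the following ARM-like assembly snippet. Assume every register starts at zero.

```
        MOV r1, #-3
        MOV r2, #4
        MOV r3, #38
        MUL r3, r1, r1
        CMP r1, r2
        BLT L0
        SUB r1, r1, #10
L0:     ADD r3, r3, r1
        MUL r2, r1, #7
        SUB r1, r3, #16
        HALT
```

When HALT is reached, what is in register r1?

MOV r1, #-3 → r1=-3
MOV r2, #4 → r2=4
MOV r3, #38 → r3=38
MUL r3, r1, r1 → r3=(-3)*(-3)=9
CMP r1, r2  (cmp -3,4)
BLT L0: taken
ADD r3, r3, r1 → r3=9+(-3)=6
MUL r2, r1, #7 → r2=(-3)*7=-21
SUB r1, r3, #16 → r1=6-16=-10
halt.

-10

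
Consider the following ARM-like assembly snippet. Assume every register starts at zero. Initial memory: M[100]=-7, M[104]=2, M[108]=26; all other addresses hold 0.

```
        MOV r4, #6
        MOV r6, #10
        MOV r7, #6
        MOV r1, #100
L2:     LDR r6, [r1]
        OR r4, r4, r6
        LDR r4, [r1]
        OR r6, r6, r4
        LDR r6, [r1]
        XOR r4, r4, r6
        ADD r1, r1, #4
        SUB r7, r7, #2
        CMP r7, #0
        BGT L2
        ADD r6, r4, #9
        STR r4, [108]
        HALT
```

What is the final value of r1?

112

r4=6
r6=10
r7=6
r1=100
r6=M[100]=-7
r4=6|(-7)=-1
r4=M[100]=-7
r6=(-7)|(-7)=-7
r6=M[100]=-7
r4=(-7)^(-7)=0
r1=100+4=104
r7=6-2=4
CMP r7, #0  (cmp 4,0)
BGT L2: taken
r6=M[104]=2
r4=0|2=2
r4=M[104]=2
r6=2|2=2
r6=M[104]=2
r4=2^2=0
r1=104+4=108
r7=4-2=2
CMP r7, #0  (cmp 2,0)
BGT L2: taken
r6=M[108]=26
r4=0|26=26
r4=M[108]=26
r6=26|26=26
r6=M[108]=26
r4=26^26=0
r1=108+4=112
r7=2-2=0
CMP r7, #0  (cmp 0,0)
BGT L2: not taken
r6=0+9=9
STR r4, [108] → M[108]=0
halt.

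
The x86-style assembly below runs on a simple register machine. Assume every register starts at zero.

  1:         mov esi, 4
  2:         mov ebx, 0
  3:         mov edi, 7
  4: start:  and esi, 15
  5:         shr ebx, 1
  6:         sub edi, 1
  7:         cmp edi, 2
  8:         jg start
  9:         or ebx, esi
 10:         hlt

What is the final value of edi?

2

esi=4
ebx=0
edi=7
esi=4&15=4
ebx=0>>1=0
edi=7-1=6
cmp edi, 2  (cmp 6,2)
jg start: taken
esi=4&15=4
ebx=0>>1=0
edi=6-1=5
cmp edi, 2  (cmp 5,2)
jg start: taken
esi=4&15=4
ebx=0>>1=0
edi=5-1=4
cmp edi, 2  (cmp 4,2)
jg start: taken
esi=4&15=4
ebx=0>>1=0
edi=4-1=3
cmp edi, 2  (cmp 3,2)
jg start: taken
esi=4&15=4
ebx=0>>1=0
edi=3-1=2
cmp edi, 2  (cmp 2,2)
jg start: not taken
ebx=0|4=4
halt.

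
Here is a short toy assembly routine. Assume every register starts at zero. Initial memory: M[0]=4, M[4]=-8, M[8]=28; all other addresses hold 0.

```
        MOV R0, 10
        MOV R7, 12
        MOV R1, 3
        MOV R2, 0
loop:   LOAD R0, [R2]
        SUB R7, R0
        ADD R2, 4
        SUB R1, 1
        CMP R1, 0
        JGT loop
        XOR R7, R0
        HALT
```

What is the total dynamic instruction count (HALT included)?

24

R0=10
R7=12
R1=3
R2=0
R0=M[0]=4
R7=12-4=8
R2=0+4=4
R1=3-1=2
CMP R1, 0  (cmp 2,0)
JGT loop: taken
R0=M[4]=-8
R7=8-(-8)=16
R2=4+4=8
R1=2-1=1
CMP R1, 0  (cmp 1,0)
JGT loop: taken
R0=M[8]=28
R7=16-28=-12
R2=8+4=12
R1=1-1=0
CMP R1, 0  (cmp 0,0)
JGT loop: not taken
R7=(-12)^28=-24
halt.
Total executed instructions: 24.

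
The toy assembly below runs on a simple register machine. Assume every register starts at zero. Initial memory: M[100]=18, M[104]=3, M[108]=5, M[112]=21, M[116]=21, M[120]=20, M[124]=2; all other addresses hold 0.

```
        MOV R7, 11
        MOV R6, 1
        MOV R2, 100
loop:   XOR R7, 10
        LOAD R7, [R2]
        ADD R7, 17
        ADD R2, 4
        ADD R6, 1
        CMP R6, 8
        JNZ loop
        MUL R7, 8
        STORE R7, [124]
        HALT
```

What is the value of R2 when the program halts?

after MOV R7, 11: R7=11
after MOV R6, 1: R6=1
after MOV R2, 100: R2=100
after XOR R7, 10: R7=11^10=1
after LOAD R7, [R2]: R7=M[100]=18
after ADD R7, 17: R7=18+17=35
after ADD R2, 4: R2=100+4=104
after ADD R6, 1: R6=1+1=2
CMP R6, 8  (cmp 2,8)
JNZ loop: taken
after XOR R7, 10: R7=35^10=41
after LOAD R7, [R2]: R7=M[104]=3
after ADD R7, 17: R7=3+17=20
after ADD R2, 4: R2=104+4=108
after ADD R6, 1: R6=2+1=3
CMP R6, 8  (cmp 3,8)
JNZ loop: taken
after XOR R7, 10: R7=20^10=30
after LOAD R7, [R2]: R7=M[108]=5
after ADD R7, 17: R7=5+17=22
after ADD R2, 4: R2=108+4=112
after ADD R6, 1: R6=3+1=4
CMP R6, 8  (cmp 4,8)
JNZ loop: taken
after XOR R7, 10: R7=22^10=28
after LOAD R7, [R2]: R7=M[112]=21
after ADD R7, 17: R7=21+17=38
after ADD R2, 4: R2=112+4=116
after ADD R6, 1: R6=4+1=5
CMP R6, 8  (cmp 5,8)
JNZ loop: taken
after XOR R7, 10: R7=38^10=44
after LOAD R7, [R2]: R7=M[116]=21
after ADD R7, 17: R7=21+17=38
after ADD R2, 4: R2=116+4=120
after ADD R6, 1: R6=5+1=6
CMP R6, 8  (cmp 6,8)
JNZ loop: taken
after XOR R7, 10: R7=38^10=44
after LOAD R7, [R2]: R7=M[120]=20
after ADD R7, 17: R7=20+17=37
after ADD R2, 4: R2=120+4=124
after ADD R6, 1: R6=6+1=7
CMP R6, 8  (cmp 7,8)
JNZ loop: taken
after XOR R7, 10: R7=37^10=47
after LOAD R7, [R2]: R7=M[124]=2
after ADD R7, 17: R7=2+17=19
after ADD R2, 4: R2=124+4=128
after ADD R6, 1: R6=7+1=8
CMP R6, 8  (cmp 8,8)
JNZ loop: not taken
after MUL R7, 8: R7=19*8=152
STORE R7, [124] → M[124]=152
halt.

128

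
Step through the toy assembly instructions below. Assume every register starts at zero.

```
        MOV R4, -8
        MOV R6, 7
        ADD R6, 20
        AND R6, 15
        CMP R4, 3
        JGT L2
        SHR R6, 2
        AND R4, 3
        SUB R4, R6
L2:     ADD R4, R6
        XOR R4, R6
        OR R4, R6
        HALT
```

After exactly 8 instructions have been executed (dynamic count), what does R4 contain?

R4=-8
R6=7
R6=7+20=27
R6=27&15=11
CMP R4, 3  (cmp -8,3)
JGT L2: not taken
R6=11>>2=2
R4=(-8)&3=0
After step 8: R4 = 0.

0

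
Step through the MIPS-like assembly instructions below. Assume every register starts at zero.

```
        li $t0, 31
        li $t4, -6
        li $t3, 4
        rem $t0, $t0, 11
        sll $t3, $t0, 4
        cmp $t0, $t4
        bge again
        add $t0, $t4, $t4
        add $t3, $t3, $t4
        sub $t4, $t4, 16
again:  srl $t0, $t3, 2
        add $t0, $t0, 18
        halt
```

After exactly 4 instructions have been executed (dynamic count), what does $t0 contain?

9

li $t0, 31 → $t0=31
li $t4, -6 → $t4=-6
li $t3, 4 → $t3=4
rem $t0, $t0, 11 → $t0=31%11=9
After step 4: $t0 = 9.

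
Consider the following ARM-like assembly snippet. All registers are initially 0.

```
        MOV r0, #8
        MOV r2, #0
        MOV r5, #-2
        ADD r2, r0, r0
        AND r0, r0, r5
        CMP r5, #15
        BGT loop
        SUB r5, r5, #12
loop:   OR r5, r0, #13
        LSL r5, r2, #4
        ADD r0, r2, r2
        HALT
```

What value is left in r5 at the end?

256

r0=8
r2=0
r5=-2
r2=8+8=16
r0=8&(-2)=8
CMP r5, #15  (cmp -2,15)
BGT loop: not taken
r5=(-2)-12=-14
r5=8|13=13
r5=16<<4=256
r0=16+16=32
halt.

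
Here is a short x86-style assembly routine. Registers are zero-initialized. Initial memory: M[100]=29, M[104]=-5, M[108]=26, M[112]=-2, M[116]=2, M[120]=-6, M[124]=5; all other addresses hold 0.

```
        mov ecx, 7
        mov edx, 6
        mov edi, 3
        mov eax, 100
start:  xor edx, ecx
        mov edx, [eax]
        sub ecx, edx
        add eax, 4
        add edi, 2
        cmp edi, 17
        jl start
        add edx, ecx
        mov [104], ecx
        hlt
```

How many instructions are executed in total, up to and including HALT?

ecx=7
edx=6
edi=3
eax=100
edx=6^7=1
edx=M[100]=29
ecx=7-29=-22
eax=100+4=104
edi=3+2=5
cmp edi, 17  (cmp 5,17)
jl start: taken
edx=29^(-22)=-9
edx=M[104]=-5
ecx=(-22)-(-5)=-17
eax=104+4=108
edi=5+2=7
cmp edi, 17  (cmp 7,17)
jl start: taken
edx=(-5)^(-17)=20
edx=M[108]=26
ecx=(-17)-26=-43
eax=108+4=112
edi=7+2=9
cmp edi, 17  (cmp 9,17)
jl start: taken
edx=26^(-43)=-49
edx=M[112]=-2
ecx=(-43)-(-2)=-41
eax=112+4=116
edi=9+2=11
cmp edi, 17  (cmp 11,17)
jl start: taken
edx=(-2)^(-41)=41
edx=M[116]=2
ecx=(-41)-2=-43
eax=116+4=120
edi=11+2=13
cmp edi, 17  (cmp 13,17)
jl start: taken
edx=2^(-43)=-41
edx=M[120]=-6
ecx=(-43)-(-6)=-37
eax=120+4=124
edi=13+2=15
cmp edi, 17  (cmp 15,17)
jl start: taken
edx=(-6)^(-37)=33
edx=M[124]=5
ecx=(-37)-5=-42
eax=124+4=128
edi=15+2=17
cmp edi, 17  (cmp 17,17)
jl start: not taken
edx=5+(-42)=-37
mov [104], ecx → M[104]=-42
halt.
Total executed instructions: 56.

56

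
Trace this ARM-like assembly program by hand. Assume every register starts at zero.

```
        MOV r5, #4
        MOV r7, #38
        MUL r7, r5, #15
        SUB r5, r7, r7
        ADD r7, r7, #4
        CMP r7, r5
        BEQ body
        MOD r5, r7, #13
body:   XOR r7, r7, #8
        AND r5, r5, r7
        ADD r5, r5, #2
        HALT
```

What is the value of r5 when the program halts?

10

r5=4
r7=38
r7=4*15=60
r5=60-60=0
r7=60+4=64
CMP r7, r5  (cmp 64,0)
BEQ body: not taken
r5=64%13=12
r7=64^8=72
r5=12&72=8
r5=8+2=10
halt.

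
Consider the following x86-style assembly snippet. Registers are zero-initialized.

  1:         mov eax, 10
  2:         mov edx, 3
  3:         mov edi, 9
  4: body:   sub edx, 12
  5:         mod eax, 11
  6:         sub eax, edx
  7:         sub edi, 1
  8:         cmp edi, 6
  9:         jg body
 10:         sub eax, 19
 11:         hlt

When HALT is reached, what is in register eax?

eax=10
edx=3
edi=9
edx=3-12=-9
eax=10%11=10
eax=10-(-9)=19
edi=9-1=8
cmp edi, 6  (cmp 8,6)
jg body: taken
edx=(-9)-12=-21
eax=19%11=8
eax=8-(-21)=29
edi=8-1=7
cmp edi, 6  (cmp 7,6)
jg body: taken
edx=(-21)-12=-33
eax=29%11=7
eax=7-(-33)=40
edi=7-1=6
cmp edi, 6  (cmp 6,6)
jg body: not taken
eax=40-19=21
halt.

21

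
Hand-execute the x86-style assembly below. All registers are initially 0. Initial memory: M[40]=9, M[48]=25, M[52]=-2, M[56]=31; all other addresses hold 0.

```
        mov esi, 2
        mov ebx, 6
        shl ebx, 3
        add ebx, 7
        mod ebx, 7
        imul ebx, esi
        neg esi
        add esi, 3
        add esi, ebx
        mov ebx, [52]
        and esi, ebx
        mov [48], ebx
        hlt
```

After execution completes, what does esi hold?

12

esi=2
ebx=6
ebx=6<<3=48
ebx=48+7=55
ebx=55%7=6
ebx=6*2=12
esi=-(2)=-2
esi=(-2)+3=1
esi=1+12=13
ebx=M[52]=-2
esi=13&(-2)=12
mov [48], ebx → M[48]=-2
halt.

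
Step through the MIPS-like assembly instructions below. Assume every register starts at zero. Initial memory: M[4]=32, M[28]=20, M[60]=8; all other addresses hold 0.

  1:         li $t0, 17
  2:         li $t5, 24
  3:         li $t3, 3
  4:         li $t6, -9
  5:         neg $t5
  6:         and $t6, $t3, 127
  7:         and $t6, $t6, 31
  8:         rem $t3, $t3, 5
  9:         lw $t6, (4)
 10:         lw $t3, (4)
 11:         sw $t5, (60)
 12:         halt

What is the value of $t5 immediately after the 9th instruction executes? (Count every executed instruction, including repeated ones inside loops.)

after li $t0, 17: $t0=17
after li $t5, 24: $t5=24
after li $t3, 3: $t3=3
after li $t6, -9: $t6=-9
after neg $t5: $t5=-(24)=-24
after and $t6, $t3, 127: $t6=3&127=3
after and $t6, $t6, 31: $t6=3&31=3
after rem $t3, $t3, 5: $t3=3%5=3
after lw $t6, (4): $t6=M[4]=32
After step 9: $t5 = -24.

-24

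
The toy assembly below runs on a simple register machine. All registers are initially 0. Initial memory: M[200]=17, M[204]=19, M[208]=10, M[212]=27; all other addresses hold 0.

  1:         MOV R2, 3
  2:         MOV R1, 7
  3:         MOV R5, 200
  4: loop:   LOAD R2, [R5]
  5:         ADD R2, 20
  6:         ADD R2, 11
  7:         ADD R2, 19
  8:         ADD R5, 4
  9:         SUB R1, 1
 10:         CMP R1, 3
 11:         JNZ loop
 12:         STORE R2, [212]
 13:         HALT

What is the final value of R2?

77

R2=3
R1=7
R5=200
R2=M[200]=17
R2=17+20=37
R2=37+11=48
R2=48+19=67
R5=200+4=204
R1=7-1=6
CMP R1, 3  (cmp 6,3)
JNZ loop: taken
R2=M[204]=19
R2=19+20=39
R2=39+11=50
R2=50+19=69
R5=204+4=208
R1=6-1=5
CMP R1, 3  (cmp 5,3)
JNZ loop: taken
R2=M[208]=10
R2=10+20=30
R2=30+11=41
R2=41+19=60
R5=208+4=212
R1=5-1=4
CMP R1, 3  (cmp 4,3)
JNZ loop: taken
R2=M[212]=27
R2=27+20=47
R2=47+11=58
R2=58+19=77
R5=212+4=216
R1=4-1=3
CMP R1, 3  (cmp 3,3)
JNZ loop: not taken
STORE R2, [212] → M[212]=77
halt.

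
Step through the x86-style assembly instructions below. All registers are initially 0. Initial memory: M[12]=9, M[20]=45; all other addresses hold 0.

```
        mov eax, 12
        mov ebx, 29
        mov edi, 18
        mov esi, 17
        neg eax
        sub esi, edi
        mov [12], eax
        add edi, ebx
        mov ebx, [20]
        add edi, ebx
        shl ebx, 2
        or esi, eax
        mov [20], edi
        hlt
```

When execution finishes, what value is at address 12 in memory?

eax=12
ebx=29
edi=18
esi=17
eax=-(12)=-12
esi=17-18=-1
mov [12], eax → M[12]=-12
edi=18+29=47
ebx=M[20]=45
edi=47+45=92
ebx=45<<2=180
esi=(-1)|(-12)=-1
mov [20], edi → M[20]=92
halt.

-12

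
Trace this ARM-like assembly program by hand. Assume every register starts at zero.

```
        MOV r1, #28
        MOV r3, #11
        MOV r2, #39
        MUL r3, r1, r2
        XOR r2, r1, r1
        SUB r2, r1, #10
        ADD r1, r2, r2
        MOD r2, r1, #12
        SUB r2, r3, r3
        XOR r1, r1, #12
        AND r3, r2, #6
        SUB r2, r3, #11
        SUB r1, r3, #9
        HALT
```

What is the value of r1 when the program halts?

-9

after MOV r1, #28: r1=28
after MOV r3, #11: r3=11
after MOV r2, #39: r2=39
after MUL r3, r1, r2: r3=28*39=1092
after XOR r2, r1, r1: r2=28^28=0
after SUB r2, r1, #10: r2=28-10=18
after ADD r1, r2, r2: r1=18+18=36
after MOD r2, r1, #12: r2=36%12=0
after SUB r2, r3, r3: r2=1092-1092=0
after XOR r1, r1, #12: r1=36^12=40
after AND r3, r2, #6: r3=0&6=0
after SUB r2, r3, #11: r2=0-11=-11
after SUB r1, r3, #9: r1=0-9=-9
halt.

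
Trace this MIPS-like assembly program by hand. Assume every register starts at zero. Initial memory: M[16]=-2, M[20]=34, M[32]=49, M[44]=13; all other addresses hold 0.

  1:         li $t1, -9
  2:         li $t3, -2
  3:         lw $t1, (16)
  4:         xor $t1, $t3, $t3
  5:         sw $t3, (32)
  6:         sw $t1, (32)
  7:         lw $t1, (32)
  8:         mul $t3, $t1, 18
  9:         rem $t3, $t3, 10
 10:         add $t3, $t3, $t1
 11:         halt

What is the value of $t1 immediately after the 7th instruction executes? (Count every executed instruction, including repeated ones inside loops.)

0

li $t1, -9 → $t1=-9
li $t3, -2 → $t3=-2
lw $t1, (16) → $t1=M[16]=-2
xor $t1, $t3, $t3 → $t1=(-2)^(-2)=0
sw $t3, (32) → M[32]=-2
sw $t1, (32) → M[32]=0
lw $t1, (32) → $t1=M[32]=0
After step 7: $t1 = 0.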